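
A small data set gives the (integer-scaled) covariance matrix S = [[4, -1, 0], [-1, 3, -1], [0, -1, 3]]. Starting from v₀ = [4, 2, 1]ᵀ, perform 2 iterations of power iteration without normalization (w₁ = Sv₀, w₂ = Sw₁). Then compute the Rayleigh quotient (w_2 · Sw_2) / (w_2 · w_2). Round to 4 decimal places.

w1 = Sv₀ = (14, 1, 1)
w2 = Sw1 = (55, -12, 2)
Sw2 = (232, -93, 18)
w2·Sw2 = 55·232 + (-12)·(-93) + 2·18 = 13912; w2·w2 = 55·55 + (-12)·(-12) + 2·2 = 3173
λ ≈ 13912/3173 = 4.3845

4.3845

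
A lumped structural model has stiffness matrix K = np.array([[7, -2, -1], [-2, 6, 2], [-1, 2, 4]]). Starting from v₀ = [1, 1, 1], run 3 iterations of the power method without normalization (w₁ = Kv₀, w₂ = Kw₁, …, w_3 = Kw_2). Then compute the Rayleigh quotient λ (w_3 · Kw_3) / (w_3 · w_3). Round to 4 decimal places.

7.6030

w1 = Kv₀ = (7·1 + (-2)·1 + (-1)·1; (-2)·1 + 6·1 + 2·1; (-1)·1 + 2·1 + 4·1) = (4, 6, 5)
w2 = Kw1 = (7·4 + (-2)·6 + (-1)·5; (-2)·4 + 6·6 + 2·5; (-1)·4 + 2·6 + 4·5) = (11, 38, 28)
w3 = Kw2 = (-27, 262, 177)
Kw3 = (-890, 1980, 1259)
w3·Kw3 = (-27)·(-890) + 262·1980 + 177·1259 = 765633; w3·w3 = (-27)·(-27) + 262·262 + 177·177 = 100702
λ ≈ 765633/100702 = 7.6030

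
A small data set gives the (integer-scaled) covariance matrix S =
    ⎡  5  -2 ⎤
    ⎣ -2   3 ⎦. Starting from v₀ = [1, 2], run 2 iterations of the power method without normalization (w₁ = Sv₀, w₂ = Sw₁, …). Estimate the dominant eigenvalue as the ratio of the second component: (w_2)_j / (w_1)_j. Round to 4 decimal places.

w1 = Sv₀ = (1, 4)
w2 = Sw1 = (-3, 10)
Ratio at component: 10 / 4 = 2.5000

λ ≈ 2.5000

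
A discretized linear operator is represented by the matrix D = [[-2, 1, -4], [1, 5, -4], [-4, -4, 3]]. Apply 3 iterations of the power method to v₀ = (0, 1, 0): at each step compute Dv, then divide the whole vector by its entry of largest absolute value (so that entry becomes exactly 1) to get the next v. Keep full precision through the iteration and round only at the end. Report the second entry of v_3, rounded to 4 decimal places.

1.0000

Dv0 = (1.00000, 5.00000, -4.00000); divide by 5.00000 → v1 = (0.20000, 1.00000, -0.80000)
Dv1 = (3.80000, 8.40000, -7.20000); divide by 8.40000 → v2 = (0.45238, 1.00000, -0.85714)
Dv2 = (3.52381, 8.88095, -8.38095); divide by 8.88095 → v3 = (0.39678, 1.00000, -0.94370)
Requested entry of v3: 373/373 = 1.0000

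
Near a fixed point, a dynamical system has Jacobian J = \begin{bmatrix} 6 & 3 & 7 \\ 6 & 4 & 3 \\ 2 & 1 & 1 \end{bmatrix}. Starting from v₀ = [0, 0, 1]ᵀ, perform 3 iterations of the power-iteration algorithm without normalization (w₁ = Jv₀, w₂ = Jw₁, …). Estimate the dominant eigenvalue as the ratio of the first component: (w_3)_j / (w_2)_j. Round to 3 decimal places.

λ ≈ 11.121

w1 = Jv₀ = (6·0 + 3·0 + 7·1; 6·0 + 4·0 + 3·1; 2·0 + 1·0 + 1·1) = (7, 3, 1)
w2 = Jw1 = (6·7 + 3·3 + 7·1; 6·7 + 4·3 + 3·1; 2·7 + 1·3 + 1·1) = (58, 57, 18)
w3 = Jw2 = (645, 630, 191)
Ratio at component: 645 / 58 = 11.121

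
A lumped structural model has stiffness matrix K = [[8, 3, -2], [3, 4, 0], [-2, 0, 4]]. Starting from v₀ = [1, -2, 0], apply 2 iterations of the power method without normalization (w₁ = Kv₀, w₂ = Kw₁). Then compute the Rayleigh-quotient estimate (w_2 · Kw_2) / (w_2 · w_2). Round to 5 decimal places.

w1 = Kv₀ = (8·1 + 3·(-2) + (-2)·0; 3·1 + 4·(-2) + 0·0; (-2)·1 + 0·(-2) + 4·0) = (2, -5, -2)
w2 = Kw1 = (8·2 + 3·(-5) + (-2)·(-2); 3·2 + 4·(-5) + 0·(-2); (-2)·2 + 0·(-5) + 4·(-2)) = (5, -14, -12)
Kw2 = (22, -41, -58)
w2·Kw2 = 5·22 + (-14)·(-41) + (-12)·(-58) = 1380; w2·w2 = 5·5 + (-14)·(-14) + (-12)·(-12) = 365
λ ≈ 1380/365 = 3.78082

λ ≈ 3.78082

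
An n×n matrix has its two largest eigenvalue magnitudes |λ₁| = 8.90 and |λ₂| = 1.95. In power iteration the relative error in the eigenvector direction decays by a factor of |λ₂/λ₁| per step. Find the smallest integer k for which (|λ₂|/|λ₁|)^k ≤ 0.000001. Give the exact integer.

10

|λ₂/λ₁| = 1.95/8.90 = 0.21910
Need k ≥ ln(0.000001) / ln(0.21910) = -13.8155 / -1.5182 ≈ 9.100
Smallest integer k satisfying the bound: 10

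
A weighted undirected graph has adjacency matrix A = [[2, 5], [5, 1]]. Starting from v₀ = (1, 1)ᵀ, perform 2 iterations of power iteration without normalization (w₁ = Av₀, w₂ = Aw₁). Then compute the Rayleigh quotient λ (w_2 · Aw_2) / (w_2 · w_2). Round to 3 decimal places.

w1 = Av₀ = (2·1 + 5·1; 5·1 + 1·1) = (7, 6)
w2 = Aw1 = (2·7 + 5·6; 5·7 + 1·6) = (44, 41)
Aw2 = (293, 261)
w2·Aw2 = 44·293 + 41·261 = 23593; w2·w2 = 44·44 + 41·41 = 3617
λ ≈ 23593/3617 = 6.523

6.523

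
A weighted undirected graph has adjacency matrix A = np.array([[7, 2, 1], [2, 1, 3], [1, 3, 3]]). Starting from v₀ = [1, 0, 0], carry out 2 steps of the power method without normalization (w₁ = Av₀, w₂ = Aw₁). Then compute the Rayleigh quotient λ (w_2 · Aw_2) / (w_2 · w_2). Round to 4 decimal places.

w1 = Av₀ = (7·1 + 2·0 + 1·0; 2·1 + 1·0 + 3·0; 1·1 + 3·0 + 3·0) = (7, 2, 1)
w2 = Aw1 = (7·7 + 2·2 + 1·1; 2·7 + 1·2 + 3·1; 1·7 + 3·2 + 3·1) = (54, 19, 16)
Aw2 = (432, 175, 159)
w2·Aw2 = 54·432 + 19·175 + 16·159 = 29197; w2·w2 = 54·54 + 19·19 + 16·16 = 3533
λ ≈ 29197/3533 = 8.2641

λ ≈ 8.2641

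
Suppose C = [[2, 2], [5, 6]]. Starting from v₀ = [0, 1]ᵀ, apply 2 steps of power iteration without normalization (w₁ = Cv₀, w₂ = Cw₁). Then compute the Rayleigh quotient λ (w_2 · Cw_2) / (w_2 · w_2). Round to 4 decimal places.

7.7403

w1 = Cv₀ = (2, 6)
w2 = Cw1 = (16, 46)
Cw2 = (124, 356)
w2·Cw2 = 16·124 + 46·356 = 18360; w2·w2 = 16·16 + 46·46 = 2372
λ ≈ 18360/2372 = 7.7403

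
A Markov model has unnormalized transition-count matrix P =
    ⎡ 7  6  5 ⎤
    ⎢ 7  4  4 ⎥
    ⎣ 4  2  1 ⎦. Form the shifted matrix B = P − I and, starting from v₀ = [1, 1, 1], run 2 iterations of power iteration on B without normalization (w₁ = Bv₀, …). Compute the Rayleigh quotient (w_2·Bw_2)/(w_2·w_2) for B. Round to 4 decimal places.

μ ≈ 13.2665

B = P − I has rows (6, 6, 5); (7, 3, 4); (4, 2, 0)
w1 = Bv₀ = (6·1 + 6·1 + 5·1; 7·1 + 3·1 + 4·1; 4·1 + 2·1 + 0·1) = (17, 14, 6)
w2 = Bw1 = (6·17 + 6·14 + 5·6; 7·17 + 3·14 + 4·6; 4·17 + 2·14 + 0·6) = (216, 185, 96)
Bw2 = (2886, 2451, 1234)
w2·Bw2 = 1195275; w2·w2 = 90097; μ ≈ 1195275/90097 = 13.2665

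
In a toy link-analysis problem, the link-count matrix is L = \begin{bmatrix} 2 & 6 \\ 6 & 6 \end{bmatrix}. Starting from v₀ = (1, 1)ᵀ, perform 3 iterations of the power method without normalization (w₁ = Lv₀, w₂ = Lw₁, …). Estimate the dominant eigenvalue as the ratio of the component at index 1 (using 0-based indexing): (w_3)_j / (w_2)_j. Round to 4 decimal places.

w1 = Lv₀ = (2·1 + 6·1; 6·1 + 6·1) = (8, 12)
w2 = Lw1 = (2·8 + 6·12; 6·8 + 6·12) = (88, 120)
w3 = Lw2 = (896, 1248)
Ratio at component: 1248 / 120 = 10.4000

10.4000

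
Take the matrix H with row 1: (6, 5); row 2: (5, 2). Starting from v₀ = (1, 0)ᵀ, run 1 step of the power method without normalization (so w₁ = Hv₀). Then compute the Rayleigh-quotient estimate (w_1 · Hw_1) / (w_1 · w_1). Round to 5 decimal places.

w1 = Hv₀ = (6, 5)
Hw1 = (61, 40)
w1·Hw1 = 6·61 + 5·40 = 566; w1·w1 = 6·6 + 5·5 = 61
λ ≈ 566/61 = 9.27869

9.27869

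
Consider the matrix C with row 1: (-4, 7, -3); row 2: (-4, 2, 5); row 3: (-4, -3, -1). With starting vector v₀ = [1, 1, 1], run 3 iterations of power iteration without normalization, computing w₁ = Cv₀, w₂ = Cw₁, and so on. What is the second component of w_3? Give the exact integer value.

w1 = Cv₀ = ((-4)·1 + 7·1 + (-3)·1; (-4)·1 + 2·1 + 5·1; (-4)·1 + (-3)·1 + (-1)·1) = (0, 3, -8)
w2 = Cw1 = ((-4)·0 + 7·3 + (-3)·(-8); (-4)·0 + 2·3 + 5·(-8); (-4)·0 + (-3)·3 + (-1)·(-8)) = (45, -34, -1)
w3 = Cw2 = (-415, -253, -77)
The requested component of w3 is -253.

-253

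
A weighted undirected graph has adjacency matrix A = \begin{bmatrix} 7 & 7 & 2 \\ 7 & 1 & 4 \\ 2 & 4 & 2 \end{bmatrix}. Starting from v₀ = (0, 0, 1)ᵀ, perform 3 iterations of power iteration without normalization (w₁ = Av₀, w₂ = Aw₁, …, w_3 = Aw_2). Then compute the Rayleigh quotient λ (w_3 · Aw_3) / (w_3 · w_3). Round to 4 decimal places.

λ ≈ 12.9785

w1 = Av₀ = (2, 4, 2)
w2 = Aw1 = (46, 26, 24)
w3 = Aw2 = (552, 444, 244)
Aw3 = (7460, 5284, 3368)
w3·Aw3 = 552·7460 + 444·5284 + 244·3368 = 7285808; w3·w3 = 552·552 + 444·444 + 244·244 = 561376
λ ≈ 7285808/561376 = 12.9785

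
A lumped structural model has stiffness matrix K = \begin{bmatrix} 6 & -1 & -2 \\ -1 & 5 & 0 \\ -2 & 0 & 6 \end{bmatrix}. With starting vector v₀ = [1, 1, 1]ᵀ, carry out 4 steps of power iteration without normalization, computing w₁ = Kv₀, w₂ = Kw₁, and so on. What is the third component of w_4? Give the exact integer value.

w1 = Kv₀ = (6·1 + (-1)·1 + (-2)·1; (-1)·1 + 5·1 + 0·1; (-2)·1 + 0·1 + 6·1) = (3, 4, 4)
w2 = Kw1 = (6·3 + (-1)·4 + (-2)·4; (-1)·3 + 5·4 + 0·4; (-2)·3 + 0·4 + 6·4) = (6, 17, 18)
w3 = Kw2 = (-17, 79, 96)
w4 = Kw3 = (-373, 412, 610)
The requested component of w4 is 610.

610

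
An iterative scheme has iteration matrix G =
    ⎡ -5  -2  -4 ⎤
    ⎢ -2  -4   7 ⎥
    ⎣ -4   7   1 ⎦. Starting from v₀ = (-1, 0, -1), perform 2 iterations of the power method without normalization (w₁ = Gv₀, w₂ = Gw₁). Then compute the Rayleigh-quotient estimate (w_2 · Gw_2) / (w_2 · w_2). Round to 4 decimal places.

w1 = Gv₀ = ((-5)·(-1) + (-2)·0 + (-4)·(-1); (-2)·(-1) + (-4)·0 + 7·(-1); (-4)·(-1) + 7·0 + 1·(-1)) = (9, -5, 3)
w2 = Gw1 = ((-5)·9 + (-2)·(-5) + (-4)·3; (-2)·9 + (-4)·(-5) + 7·3; (-4)·9 + 7·(-5) + 1·3) = (-47, 23, -68)
Gw2 = (461, -474, 281)
w2·Gw2 = (-47)·461 + 23·(-474) + (-68)·281 = -51677; w2·w2 = (-47)·(-47) + 23·23 + (-68)·(-68) = 7362
λ ≈ -51677/7362 = -7.0194

-7.0194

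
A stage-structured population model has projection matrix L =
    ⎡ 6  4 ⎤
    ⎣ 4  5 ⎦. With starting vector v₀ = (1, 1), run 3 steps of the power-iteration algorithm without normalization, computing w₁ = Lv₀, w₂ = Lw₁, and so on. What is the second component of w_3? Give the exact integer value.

809

w1 = Lv₀ = (10, 9)
w2 = Lw1 = (96, 85)
w3 = Lw2 = (916, 809)
The requested component of w3 is 809.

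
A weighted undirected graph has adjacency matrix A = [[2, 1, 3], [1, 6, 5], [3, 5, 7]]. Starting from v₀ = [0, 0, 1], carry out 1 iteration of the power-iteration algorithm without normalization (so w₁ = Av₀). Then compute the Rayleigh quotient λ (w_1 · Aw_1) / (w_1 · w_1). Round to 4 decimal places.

λ ≈ 12.2530

w1 = Av₀ = (3, 5, 7)
Aw1 = (32, 68, 83)
w1·Aw1 = 3·32 + 5·68 + 7·83 = 1017; w1·w1 = 3·3 + 5·5 + 7·7 = 83
λ ≈ 1017/83 = 12.2530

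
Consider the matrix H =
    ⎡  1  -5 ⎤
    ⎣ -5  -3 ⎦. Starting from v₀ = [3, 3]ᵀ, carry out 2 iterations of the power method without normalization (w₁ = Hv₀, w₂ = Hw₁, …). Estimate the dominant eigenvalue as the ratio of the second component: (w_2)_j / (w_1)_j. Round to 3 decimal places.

w1 = Hv₀ = (1·3 + (-5)·3; (-5)·3 + (-3)·3) = (-12, -24)
w2 = Hw1 = (1·(-12) + (-5)·(-24); (-5)·(-12) + (-3)·(-24)) = (108, 132)
Ratio at component: 132 / -24 = -5.500

-5.500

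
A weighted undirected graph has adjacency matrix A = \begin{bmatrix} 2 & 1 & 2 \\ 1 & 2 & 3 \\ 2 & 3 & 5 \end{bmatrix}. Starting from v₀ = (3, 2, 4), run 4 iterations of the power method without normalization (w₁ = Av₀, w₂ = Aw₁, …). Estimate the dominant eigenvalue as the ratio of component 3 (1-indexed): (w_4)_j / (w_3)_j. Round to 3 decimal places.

w1 = Av₀ = (16, 19, 32)
w2 = Aw1 = (115, 150, 249)
w3 = Aw2 = (878, 1162, 1925)
w4 = Aw3 = (6768, 8977, 14867)
Ratio at component: 14867 / 1925 = 7.723

7.723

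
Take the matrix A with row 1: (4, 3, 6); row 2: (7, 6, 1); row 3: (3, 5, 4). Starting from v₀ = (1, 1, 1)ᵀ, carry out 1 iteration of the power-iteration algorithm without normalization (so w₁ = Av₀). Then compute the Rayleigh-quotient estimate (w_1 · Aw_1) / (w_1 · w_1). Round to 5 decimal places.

λ ≈ 13.08448

w1 = Av₀ = (4·1 + 3·1 + 6·1; 7·1 + 6·1 + 1·1; 3·1 + 5·1 + 4·1) = (13, 14, 12)
Aw1 = (166, 187, 157)
w1·Aw1 = 13·166 + 14·187 + 12·157 = 6660; w1·w1 = 13·13 + 14·14 + 12·12 = 509
λ ≈ 6660/509 = 13.08448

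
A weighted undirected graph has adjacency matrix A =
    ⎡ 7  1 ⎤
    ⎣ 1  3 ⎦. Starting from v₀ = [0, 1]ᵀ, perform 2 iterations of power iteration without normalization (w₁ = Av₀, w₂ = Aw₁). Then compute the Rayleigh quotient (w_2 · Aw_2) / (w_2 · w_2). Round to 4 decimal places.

λ ≈ 6.0000

w1 = Av₀ = (1, 3)
w2 = Aw1 = (10, 10)
Aw2 = (80, 40)
w2·Aw2 = 10·80 + 10·40 = 1200; w2·w2 = 10·10 + 10·10 = 200
λ ≈ 1200/200 = 6.0000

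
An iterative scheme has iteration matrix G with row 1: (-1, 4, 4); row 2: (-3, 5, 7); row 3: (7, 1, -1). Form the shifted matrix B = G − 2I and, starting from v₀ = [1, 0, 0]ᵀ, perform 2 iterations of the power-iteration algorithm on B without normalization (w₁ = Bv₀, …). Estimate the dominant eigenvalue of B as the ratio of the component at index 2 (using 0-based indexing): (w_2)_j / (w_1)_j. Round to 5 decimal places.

-6.42857

B = G − 2I has rows (-3, 4, 4); (-3, 3, 7); (7, 1, -3)
w1 = Bv₀ = ((-3)·1 + 4·0 + 4·0; (-3)·1 + 3·0 + 7·0; 7·1 + 1·0 + (-3)·0) = (-3, -3, 7)
w2 = Bw1 = ((-3)·(-3) + 4·(-3) + 4·7; (-3)·(-3) + 3·(-3) + 7·7; 7·(-3) + 1·(-3) + (-3)·7) = (25, 49, -45)
Ratio: -45/7 = -6.42857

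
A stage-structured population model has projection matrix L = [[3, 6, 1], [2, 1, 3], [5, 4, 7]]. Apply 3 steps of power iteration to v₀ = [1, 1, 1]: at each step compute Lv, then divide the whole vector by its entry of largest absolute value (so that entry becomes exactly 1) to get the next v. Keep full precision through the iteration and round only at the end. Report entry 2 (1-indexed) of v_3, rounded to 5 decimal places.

0.39641

Lv0 = (10.000000, 6.000000, 16.000000); divide by 16.000000 → v1 = (0.625000, 0.375000, 1.000000)
Lv1 = (5.125000, 4.625000, 11.625000); divide by 11.625000 → v2 = (0.440860, 0.397849, 1.000000)
Lv2 = (4.709677, 4.279570, 10.795699); divide by 10.795699 → v3 = (0.436255, 0.396414, 1.000000)
Requested entry of v3: 796/2008 = 0.39641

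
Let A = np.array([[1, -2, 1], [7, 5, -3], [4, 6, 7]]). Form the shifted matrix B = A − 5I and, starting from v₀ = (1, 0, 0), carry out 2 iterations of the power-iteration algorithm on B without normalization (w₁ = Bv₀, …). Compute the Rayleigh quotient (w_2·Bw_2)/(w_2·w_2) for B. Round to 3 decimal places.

B = A − 5I has rows (-4, -2, 1); (7, 0, -3); (4, 6, 2)
w1 = Bv₀ = (-4, 7, 4)
w2 = Bw1 = (6, -40, 34)
Bw2 = (90, -60, -148)
w2·Bw2 = -2092; w2·w2 = 2792; μ ≈ -2092/2792 = -0.749

-0.749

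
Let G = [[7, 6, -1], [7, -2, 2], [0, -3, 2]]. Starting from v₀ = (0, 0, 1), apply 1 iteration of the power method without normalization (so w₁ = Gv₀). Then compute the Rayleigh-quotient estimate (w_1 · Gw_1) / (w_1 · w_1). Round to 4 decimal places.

w1 = Gv₀ = (7·0 + 6·0 + (-1)·1; 7·0 + (-2)·0 + 2·1; 0·0 + (-3)·0 + 2·1) = (-1, 2, 2)
Gw1 = (3, -7, -2)
w1·Gw1 = (-1)·3 + 2·(-7) + 2·(-2) = -21; w1·w1 = (-1)·(-1) + 2·2 + 2·2 = 9
λ ≈ -21/9 = -2.3333

λ ≈ -2.3333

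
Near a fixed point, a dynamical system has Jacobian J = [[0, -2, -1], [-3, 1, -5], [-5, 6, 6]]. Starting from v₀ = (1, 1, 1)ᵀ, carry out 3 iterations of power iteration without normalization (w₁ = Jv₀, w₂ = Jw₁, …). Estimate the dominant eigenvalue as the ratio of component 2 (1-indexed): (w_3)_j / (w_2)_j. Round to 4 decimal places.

3.9091

w1 = Jv₀ = (0·1 + (-2)·1 + (-1)·1; (-3)·1 + 1·1 + (-5)·1; (-5)·1 + 6·1 + 6·1) = (-3, -7, 7)
w2 = Jw1 = (0·(-3) + (-2)·(-7) + (-1)·7; (-3)·(-3) + 1·(-7) + (-5)·7; (-5)·(-3) + 6·(-7) + 6·7) = (7, -33, 15)
w3 = Jw2 = (51, -129, -143)
Ratio at component: -129 / -33 = 3.9091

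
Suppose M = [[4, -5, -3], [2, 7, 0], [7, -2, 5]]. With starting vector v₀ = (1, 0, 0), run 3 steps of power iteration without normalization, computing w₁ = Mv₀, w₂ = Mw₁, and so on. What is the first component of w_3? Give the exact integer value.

w1 = Mv₀ = (4·1 + (-5)·0 + (-3)·0; 2·1 + 7·0 + 0·0; 7·1 + (-2)·0 + 5·0) = (4, 2, 7)
w2 = Mw1 = (4·4 + (-5)·2 + (-3)·7; 2·4 + 7·2 + 0·7; 7·4 + (-2)·2 + 5·7) = (-15, 22, 59)
w3 = Mw2 = (-347, 124, 146)
The requested component of w3 is -347.

-347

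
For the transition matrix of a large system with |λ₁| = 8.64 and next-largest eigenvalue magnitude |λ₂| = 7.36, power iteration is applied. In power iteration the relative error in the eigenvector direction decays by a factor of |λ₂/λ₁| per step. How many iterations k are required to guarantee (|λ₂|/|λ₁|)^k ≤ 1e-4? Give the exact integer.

58

|λ₂/λ₁| = 7.36/8.64 = 0.85185
Need k ≥ ln(1e-4) / ln(0.85185) = -9.2103 / -0.1603 ≈ 57.442
Smallest integer k satisfying the bound: 58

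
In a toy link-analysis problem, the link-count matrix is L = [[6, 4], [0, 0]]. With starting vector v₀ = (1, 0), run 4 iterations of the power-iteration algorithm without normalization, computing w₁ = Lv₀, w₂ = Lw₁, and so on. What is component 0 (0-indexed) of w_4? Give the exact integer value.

1296

w1 = Lv₀ = (6, 0)
w2 = Lw1 = (36, 0)
w3 = Lw2 = (216, 0)
w4 = Lw3 = (1296, 0)
The requested component of w4 is 1296.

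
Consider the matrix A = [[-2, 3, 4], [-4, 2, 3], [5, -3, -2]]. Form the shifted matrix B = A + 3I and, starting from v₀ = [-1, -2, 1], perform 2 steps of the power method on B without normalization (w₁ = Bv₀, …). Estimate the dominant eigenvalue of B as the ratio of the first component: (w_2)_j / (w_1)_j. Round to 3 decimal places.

B = A + 3I has rows (1, 3, 4); (-4, 5, 3); (5, -3, 1)
w1 = Bv₀ = (-3, -3, 2)
w2 = Bw1 = (-4, 3, -4)
Ratio: -4/-3 = 1.333

μ ≈ 1.333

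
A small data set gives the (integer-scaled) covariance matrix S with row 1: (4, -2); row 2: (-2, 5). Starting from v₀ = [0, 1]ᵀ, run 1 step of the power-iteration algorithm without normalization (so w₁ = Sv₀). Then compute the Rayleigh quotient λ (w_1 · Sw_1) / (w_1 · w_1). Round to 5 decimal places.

λ ≈ 6.24138

w1 = Sv₀ = (4·0 + (-2)·1; (-2)·0 + 5·1) = (-2, 5)
Sw1 = (-18, 29)
w1·Sw1 = (-2)·(-18) + 5·29 = 181; w1·w1 = (-2)·(-2) + 5·5 = 29
λ ≈ 181/29 = 6.24138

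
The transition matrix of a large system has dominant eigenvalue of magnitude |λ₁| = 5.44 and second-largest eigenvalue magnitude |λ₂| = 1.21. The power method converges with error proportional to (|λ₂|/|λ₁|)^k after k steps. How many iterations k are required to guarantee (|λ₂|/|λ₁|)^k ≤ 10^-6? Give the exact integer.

10

|λ₂/λ₁| = 1.21/5.44 = 0.22243
Need k ≥ ln(10^-6) / ln(0.22243) = -13.8155 / -1.5032 ≈ 9.191
Smallest integer k satisfying the bound: 10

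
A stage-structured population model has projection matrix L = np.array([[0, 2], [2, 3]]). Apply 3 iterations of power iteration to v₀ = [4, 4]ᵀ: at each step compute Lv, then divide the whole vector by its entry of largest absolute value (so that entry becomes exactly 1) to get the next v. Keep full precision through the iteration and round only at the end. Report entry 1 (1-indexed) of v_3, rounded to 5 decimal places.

Lv0 = (8.000000, 20.000000); divide by 20.000000 → v1 = (0.400000, 1.000000)
Lv1 = (2.000000, 3.800000); divide by 3.800000 → v2 = (0.526316, 1.000000)
Lv2 = (2.000000, 4.052632); divide by 4.052632 → v3 = (0.493506, 1.000000)
Requested entry of v3: 152/308 = 0.49351

0.49351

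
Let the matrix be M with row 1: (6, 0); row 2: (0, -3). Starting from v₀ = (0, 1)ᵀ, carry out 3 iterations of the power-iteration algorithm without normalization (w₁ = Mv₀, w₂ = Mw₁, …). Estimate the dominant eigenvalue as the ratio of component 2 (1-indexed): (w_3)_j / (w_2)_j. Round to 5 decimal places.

-3.00000

w1 = Mv₀ = (6·0 + 0·1; 0·0 + (-3)·1) = (0, -3)
w2 = Mw1 = (6·0 + 0·(-3); 0·0 + (-3)·(-3)) = (0, 9)
w3 = Mw2 = (0, -27)
Ratio at component: -27 / 9 = -3.00000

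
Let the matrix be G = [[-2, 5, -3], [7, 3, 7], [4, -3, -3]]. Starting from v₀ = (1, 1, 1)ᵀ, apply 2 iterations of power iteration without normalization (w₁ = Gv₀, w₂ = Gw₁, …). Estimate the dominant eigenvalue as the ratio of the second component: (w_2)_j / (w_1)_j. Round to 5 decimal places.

2.17647

w1 = Gv₀ = (0, 17, -2)
w2 = Gw1 = (91, 37, -45)
Ratio at component: 37 / 17 = 2.17647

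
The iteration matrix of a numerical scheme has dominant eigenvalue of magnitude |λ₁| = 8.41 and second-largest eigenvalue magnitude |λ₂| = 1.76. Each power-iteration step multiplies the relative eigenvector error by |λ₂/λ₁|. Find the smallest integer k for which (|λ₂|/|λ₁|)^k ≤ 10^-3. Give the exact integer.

5

|λ₂/λ₁| = 1.76/8.41 = 0.20927
Need k ≥ ln(10^-3) / ln(0.20927) = -6.9078 / -1.5641 ≈ 4.416
Smallest integer k satisfying the bound: 5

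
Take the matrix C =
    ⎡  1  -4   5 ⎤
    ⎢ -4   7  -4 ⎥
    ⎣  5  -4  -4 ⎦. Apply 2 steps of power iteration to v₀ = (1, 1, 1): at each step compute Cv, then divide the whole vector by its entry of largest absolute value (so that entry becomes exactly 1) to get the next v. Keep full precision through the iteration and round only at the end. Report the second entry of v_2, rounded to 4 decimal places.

Cv0 = (2.00000, -1.00000, -3.00000); divide by -3.00000 → v1 = (-0.66667, 0.33333, 1.00000)
Cv1 = (3.00000, 1.00000, -8.66667); divide by -8.66667 → v2 = (-0.34615, -0.11538, 1.00000)
Requested entry of v2: -3/26 = -0.1154

-0.1154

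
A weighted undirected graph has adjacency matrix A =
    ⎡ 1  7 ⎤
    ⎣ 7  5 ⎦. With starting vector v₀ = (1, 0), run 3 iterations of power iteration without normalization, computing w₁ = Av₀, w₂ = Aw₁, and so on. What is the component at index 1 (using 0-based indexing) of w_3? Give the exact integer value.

560

w1 = Av₀ = (1, 7)
w2 = Aw1 = (50, 42)
w3 = Aw2 = (344, 560)
The requested component of w3 is 560.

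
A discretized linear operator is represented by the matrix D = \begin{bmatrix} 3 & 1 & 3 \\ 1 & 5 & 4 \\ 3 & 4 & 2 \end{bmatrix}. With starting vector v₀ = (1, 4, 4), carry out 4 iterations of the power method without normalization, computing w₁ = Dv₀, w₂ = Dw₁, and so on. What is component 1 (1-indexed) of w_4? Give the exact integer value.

w1 = Dv₀ = (3·1 + 1·4 + 3·4; 1·1 + 5·4 + 4·4; 3·1 + 4·4 + 2·4) = (19, 37, 27)
w2 = Dw1 = (3·19 + 1·37 + 3·27; 1·19 + 5·37 + 4·27; 3·19 + 4·37 + 2·27) = (175, 312, 259)
w3 = Dw2 = (1614, 2771, 2291)
w4 = Dw3 = (14486, 24633, 20508)
The requested component of w4 is 14486.

14486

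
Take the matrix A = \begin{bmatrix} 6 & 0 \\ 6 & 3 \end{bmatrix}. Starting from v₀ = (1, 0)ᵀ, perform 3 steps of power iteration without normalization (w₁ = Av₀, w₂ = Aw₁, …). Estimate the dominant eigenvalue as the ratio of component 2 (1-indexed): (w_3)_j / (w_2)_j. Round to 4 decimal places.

7.0000

w1 = Av₀ = (6·1 + 0·0; 6·1 + 3·0) = (6, 6)
w2 = Aw1 = (6·6 + 0·6; 6·6 + 3·6) = (36, 54)
w3 = Aw2 = (216, 378)
Ratio at component: 378 / 54 = 7.0000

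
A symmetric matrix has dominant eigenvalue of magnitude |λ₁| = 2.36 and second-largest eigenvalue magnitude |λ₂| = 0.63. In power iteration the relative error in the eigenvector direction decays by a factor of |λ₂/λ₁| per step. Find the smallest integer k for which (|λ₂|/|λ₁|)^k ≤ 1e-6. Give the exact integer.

11

|λ₂/λ₁| = 0.63/2.36 = 0.26695
Need k ≥ ln(1e-6) / ln(0.26695) = -13.8155 / -1.3207 ≈ 10.461
Smallest integer k satisfying the bound: 11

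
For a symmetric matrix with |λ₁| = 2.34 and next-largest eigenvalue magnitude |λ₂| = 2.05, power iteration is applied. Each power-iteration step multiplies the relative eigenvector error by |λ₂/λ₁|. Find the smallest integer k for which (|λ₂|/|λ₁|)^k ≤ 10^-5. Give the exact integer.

88

|λ₂/λ₁| = 2.05/2.34 = 0.87607
Need k ≥ ln(10^-5) / ln(0.87607) = -11.5129 / -0.1323 ≈ 87.014
Smallest integer k satisfying the bound: 88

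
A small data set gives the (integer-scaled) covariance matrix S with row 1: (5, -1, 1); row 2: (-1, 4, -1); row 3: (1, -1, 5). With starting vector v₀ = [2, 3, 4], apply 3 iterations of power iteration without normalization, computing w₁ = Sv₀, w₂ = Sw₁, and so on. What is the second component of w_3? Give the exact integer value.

w1 = Sv₀ = (5·2 + (-1)·3 + 1·4; (-1)·2 + 4·3 + (-1)·4; 1·2 + (-1)·3 + 5·4) = (11, 6, 19)
w2 = Sw1 = (5·11 + (-1)·6 + 1·19; (-1)·11 + 4·6 + (-1)·19; 1·11 + (-1)·6 + 5·19) = (68, -6, 100)
w3 = Sw2 = (446, -192, 574)
The requested component of w3 is -192.

-192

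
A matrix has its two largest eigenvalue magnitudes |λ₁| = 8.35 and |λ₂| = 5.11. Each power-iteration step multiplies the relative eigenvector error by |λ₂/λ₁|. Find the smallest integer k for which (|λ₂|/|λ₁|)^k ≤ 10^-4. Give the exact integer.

19

|λ₂/λ₁| = 5.11/8.35 = 0.61198
Need k ≥ ln(10^-4) / ln(0.61198) = -9.2103 / -0.4911 ≈ 18.756
Smallest integer k satisfying the bound: 19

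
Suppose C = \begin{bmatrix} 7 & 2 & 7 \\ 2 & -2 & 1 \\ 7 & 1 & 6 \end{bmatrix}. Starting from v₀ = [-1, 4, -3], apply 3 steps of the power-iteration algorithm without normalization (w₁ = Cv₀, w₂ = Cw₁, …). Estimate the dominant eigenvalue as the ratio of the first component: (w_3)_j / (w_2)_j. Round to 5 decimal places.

w1 = Cv₀ = (7·(-1) + 2·4 + 7·(-3); 2·(-1) + (-2)·4 + 1·(-3); 7·(-1) + 1·4 + 6·(-3)) = (-20, -13, -21)
w2 = Cw1 = (7·(-20) + 2·(-13) + 7·(-21); 2·(-20) + (-2)·(-13) + 1·(-21); 7·(-20) + 1·(-13) + 6·(-21)) = (-313, -35, -279)
w3 = Cw2 = (-4214, -835, -3900)
Ratio at component: -4214 / -313 = 13.46326

λ ≈ 13.46326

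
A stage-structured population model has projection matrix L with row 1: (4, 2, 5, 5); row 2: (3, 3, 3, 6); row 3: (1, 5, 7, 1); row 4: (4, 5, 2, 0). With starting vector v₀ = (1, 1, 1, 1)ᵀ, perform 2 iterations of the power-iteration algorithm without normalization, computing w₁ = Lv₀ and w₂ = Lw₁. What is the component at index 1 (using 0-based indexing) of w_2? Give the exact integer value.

201

w1 = Lv₀ = (4·1 + 2·1 + 5·1 + 5·1; 3·1 + 3·1 + 3·1 + 6·1; 1·1 + 5·1 + 7·1 + 1·1; 4·1 + 5·1 + 2·1 + 0·1) = (16, 15, 14, 11)
w2 = Lw1 = (4·16 + 2·15 + 5·14 + 5·11; 3·16 + 3·15 + 3·14 + 6·11; 1·16 + 5·15 + 7·14 + 1·11; 4·16 + 5·15 + 2·14 + 0·11) = (219, 201, 200, 167)
The requested component of w2 is 201.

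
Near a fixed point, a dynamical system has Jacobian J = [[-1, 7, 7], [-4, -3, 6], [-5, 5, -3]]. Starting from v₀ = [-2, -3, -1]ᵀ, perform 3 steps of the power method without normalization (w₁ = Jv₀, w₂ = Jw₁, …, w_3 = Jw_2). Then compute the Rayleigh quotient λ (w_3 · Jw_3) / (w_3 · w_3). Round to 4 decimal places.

-2.6458

w1 = Jv₀ = ((-1)·(-2) + 7·(-3) + 7·(-1); (-4)·(-2) + (-3)·(-3) + 6·(-1); (-5)·(-2) + 5·(-3) + (-3)·(-1)) = (-26, 11, -2)
w2 = Jw1 = ((-1)·(-26) + 7·11 + 7·(-2); (-4)·(-26) + (-3)·11 + 6·(-2); (-5)·(-26) + 5·11 + (-3)·(-2)) = (89, 59, 191)
w3 = Jw2 = (1661, 613, -723)
Jw3 = (-2431, -12821, -3071)
w3·Jw3 = 1661·(-2431) + 613·(-12821) + (-723)·(-3071) = -9676831; w3·w3 = 1661·1661 + 613·613 + (-723)·(-723) = 3657419
λ ≈ -9676831/3657419 = -2.6458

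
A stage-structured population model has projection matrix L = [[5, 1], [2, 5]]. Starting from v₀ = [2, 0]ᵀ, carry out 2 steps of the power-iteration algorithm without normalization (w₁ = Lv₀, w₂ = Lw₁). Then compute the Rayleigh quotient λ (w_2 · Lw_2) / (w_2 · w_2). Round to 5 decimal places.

6.43490

w1 = Lv₀ = (10, 4)
w2 = Lw1 = (54, 40)
Lw2 = (310, 308)
w2·Lw2 = 54·310 + 40·308 = 29060; w2·w2 = 54·54 + 40·40 = 4516
λ ≈ 29060/4516 = 6.43490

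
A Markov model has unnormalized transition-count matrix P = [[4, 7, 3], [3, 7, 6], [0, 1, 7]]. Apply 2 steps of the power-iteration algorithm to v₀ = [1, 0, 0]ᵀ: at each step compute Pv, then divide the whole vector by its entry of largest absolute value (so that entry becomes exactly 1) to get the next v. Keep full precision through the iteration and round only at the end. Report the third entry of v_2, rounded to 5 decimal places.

Pv0 = (4.000000, 3.000000, 0.000000); divide by 4.000000 → v1 = (1.000000, 0.750000, 0.000000)
Pv1 = (9.250000, 8.250000, 0.750000); divide by 9.250000 → v2 = (1.000000, 0.891892, 0.081081)
Requested entry of v2: 3/37 = 0.08108

0.08108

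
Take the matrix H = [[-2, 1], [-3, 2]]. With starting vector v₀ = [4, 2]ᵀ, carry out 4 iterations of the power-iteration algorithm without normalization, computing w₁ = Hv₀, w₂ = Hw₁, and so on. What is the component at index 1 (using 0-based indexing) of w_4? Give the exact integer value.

w1 = Hv₀ = ((-2)·4 + 1·2; (-3)·4 + 2·2) = (-6, -8)
w2 = Hw1 = ((-2)·(-6) + 1·(-8); (-3)·(-6) + 2·(-8)) = (4, 2)
w3 = Hw2 = (-6, -8)
w4 = Hw3 = (4, 2)
The requested component of w4 is 2.

2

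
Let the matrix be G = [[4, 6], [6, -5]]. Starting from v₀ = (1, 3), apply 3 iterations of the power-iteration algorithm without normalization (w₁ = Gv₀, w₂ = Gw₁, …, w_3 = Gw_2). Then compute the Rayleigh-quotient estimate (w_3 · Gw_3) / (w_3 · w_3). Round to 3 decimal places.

λ ≈ -3.353

w1 = Gv₀ = (22, -9)
w2 = Gw1 = (34, 177)
w3 = Gw2 = (1198, -681)
Gw3 = (706, 10593)
w3·Gw3 = 1198·706 + (-681)·10593 = -6368045; w3·w3 = 1198·1198 + (-681)·(-681) = 1898965
λ ≈ -6368045/1898965 = -3.353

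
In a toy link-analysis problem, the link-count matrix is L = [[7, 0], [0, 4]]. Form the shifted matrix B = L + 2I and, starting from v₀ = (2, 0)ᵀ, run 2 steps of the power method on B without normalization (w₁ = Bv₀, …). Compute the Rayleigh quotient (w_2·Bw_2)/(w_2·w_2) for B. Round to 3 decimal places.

μ ≈ 9.000

B = L + 2I has rows (9, 0); (0, 6)
w1 = Bv₀ = (9·2 + 0·0; 0·2 + 6·0) = (18, 0)
w2 = Bw1 = (9·18 + 0·0; 0·18 + 6·0) = (162, 0)
Bw2 = (1458, 0)
w2·Bw2 = 236196; w2·w2 = 26244; μ ≈ 236196/26244 = 9.000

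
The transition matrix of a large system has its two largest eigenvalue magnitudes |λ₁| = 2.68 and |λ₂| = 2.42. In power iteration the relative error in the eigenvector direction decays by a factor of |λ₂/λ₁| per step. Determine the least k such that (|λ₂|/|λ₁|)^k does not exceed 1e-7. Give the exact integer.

158

|λ₂/λ₁| = 2.42/2.68 = 0.90299
Need k ≥ ln(1e-7) / ln(0.90299) = -16.1181 / -0.1020 ≈ 157.944
Smallest integer k satisfying the bound: 158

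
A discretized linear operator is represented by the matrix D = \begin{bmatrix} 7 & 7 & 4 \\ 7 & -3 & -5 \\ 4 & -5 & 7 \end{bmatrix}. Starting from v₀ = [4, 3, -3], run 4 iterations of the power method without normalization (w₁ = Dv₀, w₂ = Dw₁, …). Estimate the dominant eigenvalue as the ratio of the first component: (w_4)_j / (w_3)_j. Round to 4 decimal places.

w1 = Dv₀ = (7·4 + 7·3 + 4·(-3); 7·4 + (-3)·3 + (-5)·(-3); 4·4 + (-5)·3 + 7·(-3)) = (37, 34, -20)
w2 = Dw1 = (7·37 + 7·34 + 4·(-20); 7·37 + (-3)·34 + (-5)·(-20); 4·37 + (-5)·34 + 7·(-20)) = (417, 257, -162)
w3 = Dw2 = (4070, 2958, -751)
w4 = Dw3 = (46192, 23371, -3767)
Ratio at component: 46192 / 4070 = 11.3494

11.3494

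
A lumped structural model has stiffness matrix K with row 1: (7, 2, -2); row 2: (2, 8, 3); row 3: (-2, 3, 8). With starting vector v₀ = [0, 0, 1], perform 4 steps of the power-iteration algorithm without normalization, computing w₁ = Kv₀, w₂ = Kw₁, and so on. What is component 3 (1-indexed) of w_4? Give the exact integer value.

8441

w1 = Kv₀ = (-2, 3, 8)
w2 = Kw1 = (-24, 44, 77)
w3 = Kw2 = (-234, 535, 796)
w4 = Kw3 = (-2160, 6200, 8441)
The requested component of w4 is 8441.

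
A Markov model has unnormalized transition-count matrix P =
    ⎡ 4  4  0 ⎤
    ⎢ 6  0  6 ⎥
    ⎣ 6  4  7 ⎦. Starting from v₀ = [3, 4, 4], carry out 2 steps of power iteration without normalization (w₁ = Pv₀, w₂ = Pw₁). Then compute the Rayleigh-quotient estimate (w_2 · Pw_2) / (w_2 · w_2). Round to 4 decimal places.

w1 = Pv₀ = (4·3 + 4·4 + 0·4; 6·3 + 0·4 + 6·4; 6·3 + 4·4 + 7·4) = (28, 42, 62)
w2 = Pw1 = (4·28 + 4·42 + 0·62; 6·28 + 0·42 + 6·62; 6·28 + 4·42 + 7·62) = (280, 540, 770)
Pw2 = (3280, 6300, 9230)
w2·Pw2 = 280·3280 + 540·6300 + 770·9230 = 11427500; w2·w2 = 280·280 + 540·540 + 770·770 = 962900
λ ≈ 11427500/962900 = 11.8678

λ ≈ 11.8678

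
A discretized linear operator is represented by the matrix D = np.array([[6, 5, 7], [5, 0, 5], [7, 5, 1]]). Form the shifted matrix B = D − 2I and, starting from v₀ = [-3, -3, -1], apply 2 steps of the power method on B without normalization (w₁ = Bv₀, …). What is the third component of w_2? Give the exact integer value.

B = D − 2I has rows (4, 5, 7); (5, -2, 5); (7, 5, -1)
w1 = Bv₀ = (4·(-3) + 5·(-3) + 7·(-1); 5·(-3) + (-2)·(-3) + 5·(-1); 7·(-3) + 5·(-3) + (-1)·(-1)) = (-34, -14, -35)
w2 = Bw1 = (4·(-34) + 5·(-14) + 7·(-35); 5·(-34) + (-2)·(-14) + 5·(-35); 7·(-34) + 5·(-14) + (-1)·(-35)) = (-451, -317, -273)
Requested component of w2: -273

-273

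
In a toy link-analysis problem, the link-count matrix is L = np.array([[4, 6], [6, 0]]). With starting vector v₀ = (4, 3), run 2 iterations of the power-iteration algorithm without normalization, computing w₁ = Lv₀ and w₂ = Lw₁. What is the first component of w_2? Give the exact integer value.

280

w1 = Lv₀ = (4·4 + 6·3; 6·4 + 0·3) = (34, 24)
w2 = Lw1 = (4·34 + 6·24; 6·34 + 0·24) = (280, 204)
The requested component of w2 is 280.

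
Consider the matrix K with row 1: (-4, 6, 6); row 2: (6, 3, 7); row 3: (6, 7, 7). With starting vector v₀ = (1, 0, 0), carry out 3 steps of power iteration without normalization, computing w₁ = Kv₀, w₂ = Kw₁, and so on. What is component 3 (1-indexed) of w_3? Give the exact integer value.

w1 = Kv₀ = (-4, 6, 6)
w2 = Kw1 = (88, 36, 60)
w3 = Kw2 = (224, 1056, 1200)
The requested component of w3 is 1200.

1200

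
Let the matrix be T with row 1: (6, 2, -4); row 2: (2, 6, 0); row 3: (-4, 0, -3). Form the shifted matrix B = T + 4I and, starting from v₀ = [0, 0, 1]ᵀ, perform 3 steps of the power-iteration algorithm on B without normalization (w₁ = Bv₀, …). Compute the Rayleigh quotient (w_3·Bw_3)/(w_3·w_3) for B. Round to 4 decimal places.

B = T + 4I has rows (10, 2, -4); (2, 10, 0); (-4, 0, 1)
w1 = Bv₀ = (-4, 0, 1)
w2 = Bw1 = (-44, -8, 17)
w3 = Bw2 = (-524, -168, 193)
Bw3 = (-6348, -2728, 2289)
w3·Bw3 = 4226433; w3·w3 = 340049; μ ≈ 4226433/340049 = 12.4289

μ ≈ 12.4289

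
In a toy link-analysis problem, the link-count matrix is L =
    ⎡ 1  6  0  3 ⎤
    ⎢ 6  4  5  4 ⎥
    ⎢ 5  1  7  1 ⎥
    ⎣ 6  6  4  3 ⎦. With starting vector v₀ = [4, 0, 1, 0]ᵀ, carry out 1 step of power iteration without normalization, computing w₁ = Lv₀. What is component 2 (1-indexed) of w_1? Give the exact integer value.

29

w1 = Lv₀ = (4, 29, 27, 28)
The requested component of w1 is 29.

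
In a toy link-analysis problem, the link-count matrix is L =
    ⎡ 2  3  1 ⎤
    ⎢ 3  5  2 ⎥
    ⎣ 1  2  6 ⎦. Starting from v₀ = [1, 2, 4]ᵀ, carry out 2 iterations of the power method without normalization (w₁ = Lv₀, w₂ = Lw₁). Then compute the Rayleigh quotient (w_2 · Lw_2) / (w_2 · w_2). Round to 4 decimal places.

w1 = Lv₀ = (2·1 + 3·2 + 1·4; 3·1 + 5·2 + 2·4; 1·1 + 2·2 + 6·4) = (12, 21, 29)
w2 = Lw1 = (2·12 + 3·21 + 1·29; 3·12 + 5·21 + 2·29; 1·12 + 2·21 + 6·29) = (116, 199, 228)
Lw2 = (1057, 1799, 1882)
w2·Lw2 = 116·1057 + 199·1799 + 228·1882 = 909709; w2·w2 = 116·116 + 199·199 + 228·228 = 105041
λ ≈ 909709/105041 = 8.6605

λ ≈ 8.6605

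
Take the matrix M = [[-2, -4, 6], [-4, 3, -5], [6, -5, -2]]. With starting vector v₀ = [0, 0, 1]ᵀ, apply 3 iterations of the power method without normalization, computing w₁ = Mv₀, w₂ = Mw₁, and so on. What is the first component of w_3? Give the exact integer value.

w1 = Mv₀ = (6, -5, -2)
w2 = Mw1 = (-4, -29, 65)
w3 = Mw2 = (514, -396, -9)
The requested component of w3 is 514.

514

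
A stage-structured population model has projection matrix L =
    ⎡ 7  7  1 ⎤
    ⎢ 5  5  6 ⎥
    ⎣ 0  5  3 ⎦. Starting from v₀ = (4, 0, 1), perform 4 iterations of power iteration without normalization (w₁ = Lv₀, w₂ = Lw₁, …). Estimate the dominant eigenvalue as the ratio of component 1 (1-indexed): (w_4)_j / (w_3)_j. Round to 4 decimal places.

w1 = Lv₀ = (29, 26, 3)
w2 = Lw1 = (388, 293, 139)
w3 = Lw2 = (4906, 4239, 1882)
w4 = Lw3 = (65897, 57017, 26841)
Ratio at component: 65897 / 4906 = 13.4319

λ ≈ 13.4319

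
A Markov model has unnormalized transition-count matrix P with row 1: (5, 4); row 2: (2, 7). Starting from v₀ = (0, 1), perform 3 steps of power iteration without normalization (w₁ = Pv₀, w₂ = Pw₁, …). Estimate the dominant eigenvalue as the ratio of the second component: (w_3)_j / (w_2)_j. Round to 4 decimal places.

8.6842

w1 = Pv₀ = (5·0 + 4·1; 2·0 + 7·1) = (4, 7)
w2 = Pw1 = (5·4 + 4·7; 2·4 + 7·7) = (48, 57)
w3 = Pw2 = (468, 495)
Ratio at component: 495 / 57 = 8.6842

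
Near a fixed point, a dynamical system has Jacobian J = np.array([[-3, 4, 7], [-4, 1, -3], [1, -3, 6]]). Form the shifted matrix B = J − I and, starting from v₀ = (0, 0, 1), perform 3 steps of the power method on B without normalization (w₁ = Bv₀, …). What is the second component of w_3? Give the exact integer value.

-103

B = J − I has rows (-4, 4, 7); (-4, 0, -3); (1, -3, 5)
w1 = Bv₀ = ((-4)·0 + 4·0 + 7·1; (-4)·0 + 0·0 + (-3)·1; 1·0 + (-3)·0 + 5·1) = (7, -3, 5)
w2 = Bw1 = ((-4)·7 + 4·(-3) + 7·5; (-4)·7 + 0·(-3) + (-3)·5; 1·7 + (-3)·(-3) + 5·5) = (-5, -43, 41)
w3 = Bw2 = (135, -103, 329)
Requested component of w3: -103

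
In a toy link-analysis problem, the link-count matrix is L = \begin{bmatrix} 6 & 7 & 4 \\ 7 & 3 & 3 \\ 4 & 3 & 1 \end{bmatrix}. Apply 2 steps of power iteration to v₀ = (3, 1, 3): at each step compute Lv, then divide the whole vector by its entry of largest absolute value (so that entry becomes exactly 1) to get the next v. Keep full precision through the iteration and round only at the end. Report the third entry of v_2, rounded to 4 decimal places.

Lv0 = (37.00000, 33.00000, 18.00000); divide by 37.00000 → v1 = (1.00000, 0.89189, 0.48649)
Lv1 = (14.18919, 11.13514, 7.16216); divide by 14.18919 → v2 = (1.00000, 0.78476, 0.50476)
Requested entry of v2: 265/525 = 0.5048

0.5048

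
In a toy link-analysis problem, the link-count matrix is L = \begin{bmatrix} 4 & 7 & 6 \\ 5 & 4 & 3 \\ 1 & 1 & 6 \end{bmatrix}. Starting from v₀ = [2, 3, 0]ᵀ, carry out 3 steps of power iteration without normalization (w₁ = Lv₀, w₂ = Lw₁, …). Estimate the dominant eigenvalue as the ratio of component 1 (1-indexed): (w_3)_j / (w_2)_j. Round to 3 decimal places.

w1 = Lv₀ = (4·2 + 7·3 + 6·0; 5·2 + 4·3 + 3·0; 1·2 + 1·3 + 6·0) = (29, 22, 5)
w2 = Lw1 = (4·29 + 7·22 + 6·5; 5·29 + 4·22 + 3·5; 1·29 + 1·22 + 6·5) = (300, 248, 81)
w3 = Lw2 = (3422, 2735, 1034)
Ratio at component: 3422 / 300 = 11.407

11.407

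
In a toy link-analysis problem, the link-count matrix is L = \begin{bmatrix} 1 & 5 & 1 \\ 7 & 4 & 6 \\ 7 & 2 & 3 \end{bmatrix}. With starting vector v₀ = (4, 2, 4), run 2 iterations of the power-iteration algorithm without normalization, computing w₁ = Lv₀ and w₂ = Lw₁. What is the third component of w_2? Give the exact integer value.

378

w1 = Lv₀ = (1·4 + 5·2 + 1·4; 7·4 + 4·2 + 6·4; 7·4 + 2·2 + 3·4) = (18, 60, 44)
w2 = Lw1 = (1·18 + 5·60 + 1·44; 7·18 + 4·60 + 6·44; 7·18 + 2·60 + 3·44) = (362, 630, 378)
The requested component of w2 is 378.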